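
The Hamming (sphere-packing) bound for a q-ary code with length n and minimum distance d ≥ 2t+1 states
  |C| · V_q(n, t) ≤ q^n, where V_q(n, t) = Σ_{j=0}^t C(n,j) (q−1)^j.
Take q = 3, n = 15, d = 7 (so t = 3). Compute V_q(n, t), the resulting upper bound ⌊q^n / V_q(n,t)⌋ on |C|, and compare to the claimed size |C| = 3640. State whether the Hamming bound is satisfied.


V_q(n, t) = 4091, q^n = 14348907, Hamming bound = 3507, |C| = 3640 > bound (violated).

Step 1: Compute V_q(n, t) = Σ_{j=0}^3 C(n, j) (q−1)^j.
  j = 0: C(15,0)·(2)^0 = 1·1 = 1.
  j = 1: C(15,1)·(2)^1 = 15·2 = 30.
  j = 2: C(15,2)·(2)^2 = 105·4 = 420.
  j = 3: C(15,3)·(2)^3 = 455·8 = 3640.
  V_q(n, t) = 1 + 30 + 420 + 3640 = 4091.
Step 2: q^n = 3^15 = 14348907.
Step 3: Hamming bound ⌊q^n / V_q(n,t)⌋ = ⌊14348907/4091⌋ = 3507.
Step 4: Compare |C| = 3640 to 3507: violated.
The claimed |C| lies above the Hamming bound, so no 3-ary code of length 15 with d ≥ 7 can have 3640 codewords.


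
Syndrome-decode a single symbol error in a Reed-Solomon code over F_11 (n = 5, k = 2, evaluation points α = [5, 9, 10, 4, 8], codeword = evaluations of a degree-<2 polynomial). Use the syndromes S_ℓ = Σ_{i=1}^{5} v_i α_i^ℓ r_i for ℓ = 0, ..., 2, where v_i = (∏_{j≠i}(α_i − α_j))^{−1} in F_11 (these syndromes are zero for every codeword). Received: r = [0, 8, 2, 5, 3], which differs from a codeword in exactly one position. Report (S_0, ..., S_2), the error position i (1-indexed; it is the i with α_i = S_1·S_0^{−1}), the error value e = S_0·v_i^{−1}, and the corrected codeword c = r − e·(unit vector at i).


S = (2, 10, 6), error at position 1, error magnitude e = 1, c = [10, 8, 2, 5, 3].

Step 1: column multipliers v_i = (∏_{j≠i}(α_i − α_j))^{−1} mod 11.
  i = 1 (α = 5): (5−9)(5−10)(5−4)(5−8) = (−4)·(−5)·1·(−3) = −60 ≡ 6, so v_1 = 6^{−1} = 2 (mod 11).
  i = 2 (α = 9): (9−5)(9−10)(9−4)(9−8) = 4·(−1)·5·1 = −20 ≡ 2, so v_2 = 2^{−1} = 6 (mod 11).
  i = 3 (α = 10): (10−5)(10−9)(10−4)(10−8) = 5·1·6·2 = 60 ≡ 5, so v_3 = 5^{−1} = 9 (mod 11).
  i = 4 (α = 4): (4−5)(4−9)(4−10)(4−8) = (−1)·(−5)·(−6)·(−4) = 120 ≡ 10, so v_4 = 10^{−1} = 10 (mod 11).
  i = 5 (α = 8): (8−5)(8−9)(8−10)(8−4) = 3·(−1)·(−2)·4 = 24 ≡ 2, so v_5 = 2^{−1} = 6 (mod 11).
  v = [2, 6, 9, 10, 6].
Step 2: syndromes of r = [0, 8, 2, 5, 3] (all sums mod 11).
  S_0 = Σ v_i r_i = 2·0 + 6·8 + 9·2 + 10·5 + 6·3 = 134 ≡ 2.
  S_1 = Σ v_i α_i r_i = 2·5·0 + 6·9·8 + 9·10·2 + 10·4·5 + 6·8·3 = 956 ≡ 10.
  α_i^2 mod 11 = [3, 4, 1, 5, 9].
  S_2 = Σ v_i α_i^2 r_i = 2·3·0 + 6·4·8 + 9·1·2 + 10·5·5 + 6·9·3 = 622 ≡ 6.
  S = (2, 10, 6) ≠ 0, so r is not a codeword (an error is present).
Step 3: locate the error. For a single error e at position i, S_ℓ = v_i·e·α_i^ℓ, so α_err = S_1/S_0.
  S_0^{−1} = 2^{−1} = 6 (mod 11), so α_err = 10·6 = 60 ≡ 5 = α_1. Error position i = 1.
  Consistency check: S_2/S_1 = 6·10 = 60 ≡ 5 = α_err ✓ (single-error assumption holds).
Step 4: error magnitude e = S_0/v_1 = S_0·∏_{j≠1}(α_1 − α_j) = 2·6 = 12 ≡ 1 (mod 11).
Step 5: correct position 1: c_1 = r_1 − e = 0 − 1 ≡ 10 (mod 11). Hence c = [10, 8, 2, 5, 3].
  Check: interpolating c through the α_i gives m(x) = 7 + 5·x (degree < 2) with m(α_i) = c_i for every i, so c is indeed a codeword.


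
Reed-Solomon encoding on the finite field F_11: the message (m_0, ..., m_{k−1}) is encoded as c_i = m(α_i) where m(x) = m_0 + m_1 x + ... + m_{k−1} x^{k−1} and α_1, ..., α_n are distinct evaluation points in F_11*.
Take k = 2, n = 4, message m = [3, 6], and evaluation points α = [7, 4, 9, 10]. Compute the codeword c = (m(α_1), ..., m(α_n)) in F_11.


c = [1, 5, 2, 8]

Message polynomial: m(x) = 3 + 6·x (mod 11).
For each evaluation point α_i, compute m(α_i) mod 11:
  α_1 = 7: Horner steps 6 → 1, so m(7) = 1.
  α_2 = 4: Horner steps 6 → 5, so m(4) = 5.
  α_3 = 9: Horner steps 6 → 2, so m(9) = 2.
  α_4 = 10: Horner steps 6 → 8, so m(10) = 8.
Codeword c = [1, 5, 2, 8] ∈ F_11^4.


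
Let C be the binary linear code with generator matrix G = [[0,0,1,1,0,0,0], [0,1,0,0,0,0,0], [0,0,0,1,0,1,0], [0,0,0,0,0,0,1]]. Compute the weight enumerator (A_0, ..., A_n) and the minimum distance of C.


Weight distribution: A_0 = 1, A_1 = 2, A_2 = 4, A_3 = 6, A_4 = 3. Minimum distance d = 1.

Enumerate all 2^4 = 16 messages m ∈ F_2^4.
For each, compute codeword c = mG in F_2^7, then tally its weight.
  m = 0000 → c = 0000000, weight = 0.
  m = 1000 → c = 0011000, weight = 2.
  m = 0100 → c = 0100000, weight = 1.
  m = 1100 → c = 0111000, weight = 3.
  m = 0010 → c = 0001010, weight = 2.
  m = 1010 → c = 0010010, weight = 2.
  m = 0110 → c = 0101010, weight = 3.
  m = 1110 → c = 0110010, weight = 3.
  m = 0001 → c = 0000001, weight = 1.
  m = 1001 → c = 0011001, weight = 3.
  m = 0101 → c = 0100001, weight = 2.
  m = 1101 → c = 0111001, weight = 4.
  m = 0011 → c = 0001011, weight = 3.
  m = 1011 → c = 0010011, weight = 3.
  m = 0111 → c = 0101011, weight = 4.
  m = 1111 → c = 0110011, weight = 4.
Tally weights:
  weight 0: 1 codewords.
  weight 1: 2 codewords.
  weight 2: 4 codewords.
  weight 3: 6 codewords.
  weight 4: 3 codewords.
Minimum distance d = smallest w > 0 with A_w > 0 = 1.
Sanity: Σ A_w = 16 = 2^4 = 16 ✓.


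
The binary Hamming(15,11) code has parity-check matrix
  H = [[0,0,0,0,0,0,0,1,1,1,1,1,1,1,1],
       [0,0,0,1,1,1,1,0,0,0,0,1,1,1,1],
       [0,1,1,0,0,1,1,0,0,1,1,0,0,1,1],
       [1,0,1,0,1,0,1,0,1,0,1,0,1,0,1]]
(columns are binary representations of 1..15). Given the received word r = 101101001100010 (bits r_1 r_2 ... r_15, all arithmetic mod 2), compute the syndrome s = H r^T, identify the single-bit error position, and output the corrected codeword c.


s = (1, 1, 0, 1)^T, error position = 13, corrected codeword c = 101101001100110

Compute s = H r^T mod 2 one row at a time:
  s_1 = 0 + 1 + 1 + 0 + 0 + 0 + 1 + 0 = 3 ≡ 1 (mod 2).
  s_2 = 1 + 0 + 1 + 0 + 0 + 0 + 1 + 0 = 3 ≡ 1 (mod 2).
  s_3 = 0 + 1 + 1 + 0 + 1 + 0 + 1 + 0 = 4 ≡ 0 (mod 2).
  s_4 = 1 + 1 + 0 + 0 + 1 + 0 + 0 + 0 = 3 ≡ 1 (mod 2).
s = (1, 1, 0, 1)^T — this equals column 13 of H (binary 1101), so error is at position 13.
Correct: flip bit 13 of r = 101101001100010 to get c = 101101001100110.


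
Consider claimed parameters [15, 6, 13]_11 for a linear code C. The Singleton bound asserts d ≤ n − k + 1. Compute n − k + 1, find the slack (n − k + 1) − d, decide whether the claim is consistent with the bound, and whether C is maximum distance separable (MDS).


Singleton RHS = n − k + 1 = 10, slack = -3, bound violated (no such code; not MDS).

Singleton bound: d ≤ n − k + 1.
Here n = 15, k = 6, so n − k + 1 = 10.
Given d = 13, check d ≤ 10: NO.
Slack = (n − k + 1) − d = -3.
The slack is negative: d = 13 exceeds n − k + 1 = 10 by 3, so the Singleton bound is violated and no linear [15, 6, 13]_11 code can exist. In particular it is not MDS (MDS requires d = n − k + 1 exactly).
Description: the claimed parameters are [15, 6, 13]_11; such a code would be impossible (violates the Singleton bound).


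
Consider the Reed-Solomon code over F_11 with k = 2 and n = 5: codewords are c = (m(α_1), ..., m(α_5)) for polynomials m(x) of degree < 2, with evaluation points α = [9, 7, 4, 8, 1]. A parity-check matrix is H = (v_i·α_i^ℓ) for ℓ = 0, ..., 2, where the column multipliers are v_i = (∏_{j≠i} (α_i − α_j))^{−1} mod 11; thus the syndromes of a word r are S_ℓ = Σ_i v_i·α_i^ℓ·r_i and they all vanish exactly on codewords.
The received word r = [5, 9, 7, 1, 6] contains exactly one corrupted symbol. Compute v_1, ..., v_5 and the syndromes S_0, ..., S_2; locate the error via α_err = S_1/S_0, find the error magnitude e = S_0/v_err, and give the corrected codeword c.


S = (4, 6, 9), error at position 2, error magnitude e = 1, c = [5, 8, 7, 1, 6].

Step 1: column multipliers v_i = (∏_{j≠i}(α_i − α_j))^{−1} mod 11.
  i = 1 (α = 9): (9−7)(9−4)(9−8)(9−1) = 2·5·1·8 = 80 ≡ 3, so v_1 = 3^{−1} = 4 (mod 11).
  i = 2 (α = 7): (7−9)(7−4)(7−8)(7−1) = (−2)·3·(−1)·6 = 36 ≡ 3, so v_2 = 3^{−1} = 4 (mod 11).
  i = 3 (α = 4): (4−9)(4−7)(4−8)(4−1) = (−5)·(−3)·(−4)·3 = −180 ≡ 7, so v_3 = 7^{−1} = 8 (mod 11).
  i = 4 (α = 8): (8−9)(8−7)(8−4)(8−1) = (−1)·1·4·7 = −28 ≡ 5, so v_4 = 5^{−1} = 9 (mod 11).
  i = 5 (α = 1): (1−9)(1−7)(1−4)(1−8) = (−8)·(−6)·(−3)·(−7) = 1008 ≡ 7, so v_5 = 7^{−1} = 8 (mod 11).
  v = [4, 4, 8, 9, 8].
Step 2: syndromes of r = [5, 9, 7, 1, 6] (all sums mod 11).
  S_0 = Σ v_i r_i = 4·5 + 4·9 + 8·7 + 9·1 + 8·6 = 169 ≡ 4.
  S_1 = Σ v_i α_i r_i = 4·9·5 + 4·7·9 + 8·4·7 + 9·8·1 + 8·1·6 = 776 ≡ 6.
  α_i^2 mod 11 = [4, 5, 5, 9, 1].
  S_2 = Σ v_i α_i^2 r_i = 4·4·5 + 4·5·9 + 8·5·7 + 9·9·1 + 8·1·6 = 669 ≡ 9.
  S = (4, 6, 9) ≠ 0, so r is not a codeword (an error is present).
Step 3: locate the error. For a single error e at position i, S_ℓ = v_i·e·α_i^ℓ, so α_err = S_1/S_0.
  S_0^{−1} = 4^{−1} = 3 (mod 11), so α_err = 6·3 = 18 ≡ 7 = α_2. Error position i = 2.
  Consistency check: S_2/S_1 = 9·2 = 18 ≡ 7 = α_err ✓ (single-error assumption holds).
Step 4: error magnitude e = S_0/v_2 = S_0·∏_{j≠2}(α_2 − α_j) = 4·3 = 12 ≡ 1 (mod 11).
Step 5: correct position 2: c_2 = r_2 − e = 9 − 1 ≡ 8 (mod 11). Hence c = [5, 8, 7, 1, 6].
  Check: interpolating c through the α_i gives m(x) = 2 + 4·x (degree < 2) with m(α_i) = c_i for every i, so c is indeed a codeword.


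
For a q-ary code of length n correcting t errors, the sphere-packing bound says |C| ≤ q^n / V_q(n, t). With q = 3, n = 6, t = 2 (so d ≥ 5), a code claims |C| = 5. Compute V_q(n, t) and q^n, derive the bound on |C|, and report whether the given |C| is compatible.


V_q(n, t) = 73, q^n = 729, Hamming bound = 9, |C| = 5 ≤ bound (satisfied).

Step 1: Compute V_q(n, t) = Σ_{j=0}^2 C(n, j) (q−1)^j.
  j = 0: C(6,0)·(2)^0 = 1·1 = 1.
  j = 1: C(6,1)·(2)^1 = 6·2 = 12.
  j = 2: C(6,2)·(2)^2 = 15·4 = 60.
  V_q(n, t) = 1 + 12 + 60 = 73.
Step 2: q^n = 3^6 = 729.
Step 3: Hamming bound ⌊q^n / V_q(n,t)⌋ = ⌊729/73⌋ = 9.
Step 4: Compare |C| = 5 to 9: satisfied.
The claimed |C| lies below the Hamming bound.


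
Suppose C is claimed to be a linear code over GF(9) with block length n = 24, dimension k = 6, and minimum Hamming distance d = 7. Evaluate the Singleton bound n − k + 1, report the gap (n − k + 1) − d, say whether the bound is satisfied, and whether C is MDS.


Singleton RHS = n − k + 1 = 19, slack = 12, bound satisfied, not MDS.

Singleton bound: d ≤ n − k + 1.
Here n = 24, k = 6, so n − k + 1 = 19.
Given d = 7, check d ≤ 19: YES.
Slack = (n − k + 1) − d = 12.
The code is NOT MDS (slack = 12 > 0).
Description: the claimed parameters are [24, 6, 7]_9; such a code would be non-MDS.


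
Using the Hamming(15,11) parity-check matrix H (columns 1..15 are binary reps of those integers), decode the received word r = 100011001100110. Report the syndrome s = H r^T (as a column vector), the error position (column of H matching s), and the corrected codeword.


s = (0, 0, 1, 0)^T, error position = 2, corrected codeword c = 110011001100110

Compute s = H r^T mod 2 one row at a time:
  s_1 = 0 + 1 + 1 + 0 + 0 + 1 + 1 + 0 = 4 ≡ 0 (mod 2).
  s_2 = 0 + 1 + 1 + 0 + 0 + 1 + 1 + 0 = 4 ≡ 0 (mod 2).
  s_3 = 0 + 0 + 1 + 0 + 1 + 0 + 1 + 0 = 3 ≡ 1 (mod 2).
  s_4 = 1 + 0 + 1 + 0 + 1 + 0 + 1 + 0 = 4 ≡ 0 (mod 2).
s = (0, 0, 1, 0)^T — this equals column 2 of H (binary 0010), so error is at position 2.
Correct: flip bit 2 of r = 100011001100110 to get c = 110011001100110.


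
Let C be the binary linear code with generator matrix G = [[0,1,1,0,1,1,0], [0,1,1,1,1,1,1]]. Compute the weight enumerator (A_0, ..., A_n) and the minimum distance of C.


Weight distribution: A_0 = 1, A_2 = 1, A_4 = 1, A_6 = 1. Minimum distance d = 2.

Enumerate all 2^2 = 4 messages m ∈ F_2^2.
For each, compute codeword c = mG in F_2^7, then tally its weight.
  m = 00 → c = 0000000, weight = 0.
  m = 10 → c = 0110110, weight = 4.
  m = 01 → c = 0111111, weight = 6.
  m = 11 → c = 0001001, weight = 2.
Tally weights:
  weight 0: 1 codewords.
  weight 2: 1 codewords.
  weight 4: 1 codewords.
  weight 6: 1 codewords.
Minimum distance d = smallest w > 0 with A_w > 0 = 2.
Sanity: Σ A_w = 4 = 2^2 = 4 ✓.


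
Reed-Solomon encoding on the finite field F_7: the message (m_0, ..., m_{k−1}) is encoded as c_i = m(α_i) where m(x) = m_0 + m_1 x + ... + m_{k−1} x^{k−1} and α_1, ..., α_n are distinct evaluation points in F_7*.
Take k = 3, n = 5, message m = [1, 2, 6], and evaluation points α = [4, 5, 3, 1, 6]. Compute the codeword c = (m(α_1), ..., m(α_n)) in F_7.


c = [0, 0, 5, 2, 5]

Message polynomial: m(x) = 1 + 2·x + 6·x^2 (mod 7).
For each evaluation point α_i, compute m(α_i) mod 7:
  α_1 = 4: Horner steps 6 → 5 → 0, so m(4) = 0.
  α_2 = 5: Horner steps 6 → 4 → 0, so m(5) = 0.
  α_3 = 3: Horner steps 6 → 6 → 5, so m(3) = 5.
  α_4 = 1: Horner steps 6 → 1 → 2, so m(1) = 2.
  α_5 = 6: Horner steps 6 → 3 → 5, so m(6) = 5.
Codeword c = [0, 0, 5, 2, 5] ∈ F_7^5.


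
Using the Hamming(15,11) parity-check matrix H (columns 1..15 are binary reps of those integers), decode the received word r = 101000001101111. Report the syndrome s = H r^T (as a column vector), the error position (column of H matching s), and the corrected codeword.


s = (0, 0, 0, 1)^T, error position = 1, corrected codeword c = 001000001101111

Compute s = H r^T mod 2 one row at a time:
  s_1 = 0 + 1 + 1 + 0 + 1 + 1 + 1 + 1 = 6 ≡ 0 (mod 2).
  s_2 = 0 + 0 + 0 + 0 + 1 + 1 + 1 + 1 = 4 ≡ 0 (mod 2).
  s_3 = 0 + 1 + 0 + 0 + 1 + 0 + 1 + 1 = 4 ≡ 0 (mod 2).
  s_4 = 1 + 1 + 0 + 0 + 1 + 0 + 1 + 1 = 5 ≡ 1 (mod 2).
s = (0, 0, 0, 1)^T — this equals column 1 of H (binary 0001), so error is at position 1.
Correct: flip bit 1 of r = 101000001101111 to get c = 001000001101111.


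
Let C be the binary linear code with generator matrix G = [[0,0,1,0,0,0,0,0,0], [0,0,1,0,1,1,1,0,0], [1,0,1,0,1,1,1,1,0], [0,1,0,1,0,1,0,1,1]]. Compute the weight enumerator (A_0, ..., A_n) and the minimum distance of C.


Weight distribution: A_0 = 1, A_1 = 1, A_2 = 1, A_3 = 2, A_4 = 1, A_5 = 3, A_6 = 5, A_7 = 2. Minimum distance d = 1.

Enumerate all 2^4 = 16 messages m ∈ F_2^4.
For each, compute codeword c = mG in F_2^9, then tally its weight.
  m = 0000 → c = 000000000, weight = 0.
  m = 1000 → c = 001000000, weight = 1.
  m = 0100 → c = 001011100, weight = 4.
  m = 1100 → c = 000011100, weight = 3.
  m = 0010 → c = 101011110, weight = 6.
  m = 1010 → c = 100011110, weight = 5.
  m = 0110 → c = 100000010, weight = 2.
  m = 1110 → c = 101000010, weight = 3.
  m = 0001 → c = 010101011, weight = 5.
  m = 1001 → c = 011101011, weight = 6.
  m = 0101 → c = 011110111, weight = 7.
  m = 1101 → c = 010110111, weight = 6.
  m = 0011 → c = 111110101, weight = 7.
  m = 1011 → c = 110110101, weight = 6.
  m = 0111 → c = 110101001, weight = 5.
  m = 1111 → c = 111101001, weight = 6.
Tally weights:
  weight 0: 1 codewords.
  weight 1: 1 codewords.
  weight 2: 1 codewords.
  weight 3: 2 codewords.
  weight 4: 1 codewords.
  weight 5: 3 codewords.
  weight 6: 5 codewords.
  weight 7: 2 codewords.
Minimum distance d = smallest w > 0 with A_w > 0 = 1.
Sanity: Σ A_w = 16 = 2^4 = 16 ✓.


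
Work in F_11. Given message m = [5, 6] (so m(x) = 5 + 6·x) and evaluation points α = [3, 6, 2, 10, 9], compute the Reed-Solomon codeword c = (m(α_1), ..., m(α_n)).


c = [1, 8, 6, 10, 4]

Message polynomial: m(x) = 5 + 6·x (mod 11).
For each evaluation point α_i, compute m(α_i) mod 11:
  α_1 = 3: Horner steps 6 → 1, so m(3) = 1.
  α_2 = 6: Horner steps 6 → 8, so m(6) = 8.
  α_3 = 2: Horner steps 6 → 6, so m(2) = 6.
  α_4 = 10: Horner steps 6 → 10, so m(10) = 10.
  α_5 = 9: Horner steps 6 → 4, so m(9) = 4.
Codeword c = [1, 8, 6, 10, 4] ∈ F_11^5.


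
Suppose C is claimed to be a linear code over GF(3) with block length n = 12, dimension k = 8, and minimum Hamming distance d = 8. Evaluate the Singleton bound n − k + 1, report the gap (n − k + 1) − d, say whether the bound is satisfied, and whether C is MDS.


Singleton RHS = n − k + 1 = 5, slack = -3, bound violated (no such code; not MDS).

Singleton bound: d ≤ n − k + 1.
Here n = 12, k = 8, so n − k + 1 = 5.
Given d = 8, check d ≤ 5: NO.
Slack = (n − k + 1) − d = -3.
The slack is negative: d = 8 exceeds n − k + 1 = 5 by 3, so the Singleton bound is violated and no linear [12, 8, 8]_3 code can exist. In particular it is not MDS (MDS requires d = n − k + 1 exactly).
Description: the claimed parameters are [12, 8, 8]_3; such a code would be impossible (violates the Singleton bound).


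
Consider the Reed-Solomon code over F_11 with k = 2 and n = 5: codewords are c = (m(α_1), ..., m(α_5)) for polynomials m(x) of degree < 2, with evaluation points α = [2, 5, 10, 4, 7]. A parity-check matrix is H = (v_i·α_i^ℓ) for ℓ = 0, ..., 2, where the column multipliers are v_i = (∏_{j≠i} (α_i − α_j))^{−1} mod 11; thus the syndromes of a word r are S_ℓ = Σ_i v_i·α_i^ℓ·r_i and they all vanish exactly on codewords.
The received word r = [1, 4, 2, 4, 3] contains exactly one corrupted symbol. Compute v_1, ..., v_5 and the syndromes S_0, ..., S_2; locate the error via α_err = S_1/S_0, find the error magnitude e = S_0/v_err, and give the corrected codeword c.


S = (6, 8, 7), error at position 2, error magnitude e = 4, c = [1, 0, 2, 4, 3].

Step 1: column multipliers v_i = (∏_{j≠i}(α_i − α_j))^{−1} mod 11.
  i = 1 (α = 2): (2−5)(2−10)(2−4)(2−7) = (−3)·(−8)·(−2)·(−5) = 240 ≡ 9, so v_1 = 9^{−1} = 5 (mod 11).
  i = 2 (α = 5): (5−2)(5−10)(5−4)(5−7) = 3·(−5)·1·(−2) = 30 ≡ 8, so v_2 = 8^{−1} = 7 (mod 11).
  i = 3 (α = 10): (10−2)(10−5)(10−4)(10−7) = 8·5·6·3 = 720 ≡ 5, so v_3 = 5^{−1} = 9 (mod 11).
  i = 4 (α = 4): (4−2)(4−5)(4−10)(4−7) = 2·(−1)·(−6)·(−3) = −36 ≡ 8, so v_4 = 8^{−1} = 7 (mod 11).
  i = 5 (α = 7): (7−2)(7−5)(7−10)(7−4) = 5·2·(−3)·3 = −90 ≡ 9, so v_5 = 9^{−1} = 5 (mod 11).
  v = [5, 7, 9, 7, 5].
Step 2: syndromes of r = [1, 4, 2, 4, 3] (all sums mod 11).
  S_0 = Σ v_i r_i = 5·1 + 7·4 + 9·2 + 7·4 + 5·3 = 94 ≡ 6.
  S_1 = Σ v_i α_i r_i = 5·2·1 + 7·5·4 + 9·10·2 + 7·4·4 + 5·7·3 = 547 ≡ 8.
  α_i^2 mod 11 = [4, 3, 1, 5, 5].
  S_2 = Σ v_i α_i^2 r_i = 5·4·1 + 7·3·4 + 9·1·2 + 7·5·4 + 5·5·3 = 337 ≡ 7.
  S = (6, 8, 7) ≠ 0, so r is not a codeword (an error is present).
Step 3: locate the error. For a single error e at position i, S_ℓ = v_i·e·α_i^ℓ, so α_err = S_1/S_0.
  S_0^{−1} = 6^{−1} = 2 (mod 11), so α_err = 8·2 = 16 ≡ 5 = α_2. Error position i = 2.
  Consistency check: S_2/S_1 = 7·7 = 49 ≡ 5 = α_err ✓ (single-error assumption holds).
Step 4: error magnitude e = S_0/v_2 = S_0·∏_{j≠2}(α_2 − α_j) = 6·8 = 48 ≡ 4 (mod 11).
Step 5: correct position 2: c_2 = r_2 − e = 4 − 4 ≡ 0 (mod 11). Hence c = [1, 0, 2, 4, 3].
  Check: interpolating c through the α_i gives m(x) = 9 + 7·x (degree < 2) with m(α_i) = c_i for every i, so c is indeed a codeword.


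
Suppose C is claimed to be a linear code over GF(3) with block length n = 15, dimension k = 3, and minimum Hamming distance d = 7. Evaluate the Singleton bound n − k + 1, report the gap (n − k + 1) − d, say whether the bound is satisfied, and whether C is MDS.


Singleton RHS = n − k + 1 = 13, slack = 6, bound satisfied, not MDS.

Singleton bound: d ≤ n − k + 1.
Here n = 15, k = 3, so n − k + 1 = 13.
Given d = 7, check d ≤ 13: YES.
Slack = (n − k + 1) − d = 6.
The code is NOT MDS (slack = 6 > 0).
Description: the claimed parameters are [15, 3, 7]_3; such a code would be non-MDS.


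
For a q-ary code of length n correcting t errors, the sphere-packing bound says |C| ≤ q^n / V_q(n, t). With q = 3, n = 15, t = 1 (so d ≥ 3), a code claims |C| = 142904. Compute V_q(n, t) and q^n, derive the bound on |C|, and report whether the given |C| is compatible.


V_q(n, t) = 31, q^n = 14348907, Hamming bound = 462867, |C| = 142904 ≤ bound (satisfied).

Step 1: Compute V_q(n, t) = Σ_{j=0}^1 C(n, j) (q−1)^j.
  j = 0: C(15,0)·(2)^0 = 1·1 = 1.
  j = 1: C(15,1)·(2)^1 = 15·2 = 30.
  V_q(n, t) = 1 + 30 = 31.
Step 2: q^n = 3^15 = 14348907.
Step 3: Hamming bound ⌊q^n / V_q(n,t)⌋ = ⌊14348907/31⌋ = 462867.
Step 4: Compare |C| = 142904 to 462867: satisfied.
The claimed |C| lies below the Hamming bound.


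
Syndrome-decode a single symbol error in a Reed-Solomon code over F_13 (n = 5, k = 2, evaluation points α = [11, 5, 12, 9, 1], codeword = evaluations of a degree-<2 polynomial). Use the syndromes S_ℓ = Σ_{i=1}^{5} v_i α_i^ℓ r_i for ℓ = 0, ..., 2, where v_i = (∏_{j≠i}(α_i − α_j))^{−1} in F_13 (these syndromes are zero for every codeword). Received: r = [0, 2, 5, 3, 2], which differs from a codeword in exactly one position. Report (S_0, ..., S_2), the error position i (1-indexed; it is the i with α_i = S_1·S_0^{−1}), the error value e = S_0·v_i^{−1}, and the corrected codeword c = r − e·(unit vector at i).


S = (8, 1, 5), error at position 2, error magnitude e = 6, c = [0, 9, 5, 3, 2].

Step 1: column multipliers v_i = (∏_{j≠i}(α_i − α_j))^{−1} mod 13.
  i = 1 (α = 11): (11−5)(11−12)(11−9)(11−1) = 6·(−1)·2·10 = −120 ≡ 10, so v_1 = 10^{−1} = 4 (mod 13).
  i = 2 (α = 5): (5−11)(5−12)(5−9)(5−1) = (−6)·(−7)·(−4)·4 = −672 ≡ 4, so v_2 = 4^{−1} = 10 (mod 13).
  i = 3 (α = 12): (12−11)(12−5)(12−9)(12−1) = 1·7·3·11 = 231 ≡ 10, so v_3 = 10^{−1} = 4 (mod 13).
  i = 4 (α = 9): (9−11)(9−5)(9−12)(9−1) = (−2)·4·(−3)·8 = 192 ≡ 10, so v_4 = 10^{−1} = 4 (mod 13).
  i = 5 (α = 1): (1−11)(1−5)(1−12)(1−9) = (−10)·(−4)·(−11)·(−8) = 3520 ≡ 10, so v_5 = 10^{−1} = 4 (mod 13).
  v = [4, 10, 4, 4, 4].
Step 2: syndromes of r = [0, 2, 5, 3, 2] (all sums mod 13).
  S_0 = Σ v_i r_i = 4·0 + 10·2 + 4·5 + 4·3 + 4·2 = 60 ≡ 8.
  S_1 = Σ v_i α_i r_i = 4·11·0 + 10·5·2 + 4·12·5 + 4·9·3 + 4·1·2 = 456 ≡ 1.
  α_i^2 mod 13 = [4, 12, 1, 3, 1].
  S_2 = Σ v_i α_i^2 r_i = 4·4·0 + 10·12·2 + 4·1·5 + 4·3·3 + 4·1·2 = 304 ≡ 5.
  S = (8, 1, 5) ≠ 0, so r is not a codeword (an error is present).
Step 3: locate the error. For a single error e at position i, S_ℓ = v_i·e·α_i^ℓ, so α_err = S_1/S_0.
  S_0^{−1} = 8^{−1} = 5 (mod 13), so α_err = 1·5 = 5 ≡ 5 = α_2. Error position i = 2.
  Consistency check: S_2/S_1 = 5·1 = 5 ≡ 5 = α_err ✓ (single-error assumption holds).
Step 4: error magnitude e = S_0/v_2 = S_0·∏_{j≠2}(α_2 − α_j) = 8·4 = 32 ≡ 6 (mod 13).
Step 5: correct position 2: c_2 = r_2 − e = 2 − 6 ≡ 9 (mod 13). Hence c = [0, 9, 5, 3, 2].
  Check: interpolating c through the α_i gives m(x) = 10 + 5·x (degree < 2) with m(α_i) = c_i for every i, so c is indeed a codeword.


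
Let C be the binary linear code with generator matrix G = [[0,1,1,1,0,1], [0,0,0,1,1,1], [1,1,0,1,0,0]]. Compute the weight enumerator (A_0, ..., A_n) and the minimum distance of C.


Weight distribution: A_0 = 1, A_3 = 4, A_4 = 3. Minimum distance d = 3.

Enumerate all 2^3 = 8 messages m ∈ F_2^3.
For each, compute codeword c = mG in F_2^6, then tally its weight.
  m = 000 → c = 000000, weight = 0.
  m = 100 → c = 011101, weight = 4.
  m = 010 → c = 000111, weight = 3.
  m = 110 → c = 011010, weight = 3.
  m = 001 → c = 110100, weight = 3.
  m = 101 → c = 101001, weight = 3.
  m = 011 → c = 110011, weight = 4.
  m = 111 → c = 101110, weight = 4.
Tally weights:
  weight 0: 1 codewords.
  weight 3: 4 codewords.
  weight 4: 3 codewords.
Minimum distance d = smallest w > 0 with A_w > 0 = 3.
Sanity: Σ A_w = 8 = 2^3 = 8 ✓.


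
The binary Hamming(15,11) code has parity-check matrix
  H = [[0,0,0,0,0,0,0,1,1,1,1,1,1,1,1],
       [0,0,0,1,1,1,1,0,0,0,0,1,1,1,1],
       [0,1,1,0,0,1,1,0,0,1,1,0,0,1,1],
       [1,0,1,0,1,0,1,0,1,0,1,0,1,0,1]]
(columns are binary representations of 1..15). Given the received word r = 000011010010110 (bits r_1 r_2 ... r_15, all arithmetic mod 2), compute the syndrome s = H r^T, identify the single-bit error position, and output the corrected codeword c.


s = (0, 0, 1, 1)^T, error position = 3, corrected codeword c = 001011010010110

Compute s = H r^T mod 2 one row at a time:
  s_1 = 1 + 0 + 0 + 1 + 0 + 1 + 1 + 0 = 4 ≡ 0 (mod 2).
  s_2 = 0 + 1 + 1 + 0 + 0 + 1 + 1 + 0 = 4 ≡ 0 (mod 2).
  s_3 = 0 + 0 + 1 + 0 + 0 + 1 + 1 + 0 = 3 ≡ 1 (mod 2).
  s_4 = 0 + 0 + 1 + 0 + 0 + 1 + 1 + 0 = 3 ≡ 1 (mod 2).
s = (0, 0, 1, 1)^T — this equals column 3 of H (binary 0011), so error is at position 3.
Correct: flip bit 3 of r = 000011010010110 to get c = 001011010010110.


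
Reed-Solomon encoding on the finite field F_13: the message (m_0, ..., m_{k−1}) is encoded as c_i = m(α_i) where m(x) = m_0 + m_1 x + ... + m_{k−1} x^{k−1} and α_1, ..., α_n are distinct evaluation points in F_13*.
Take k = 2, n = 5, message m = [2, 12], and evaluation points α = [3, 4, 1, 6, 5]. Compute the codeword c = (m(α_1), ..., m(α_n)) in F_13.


c = [12, 11, 1, 9, 10]

Message polynomial: m(x) = 2 + 12·x (mod 13).
For each evaluation point α_i, compute m(α_i) mod 13:
  α_1 = 3: Horner steps 12 → 12, so m(3) = 12.
  α_2 = 4: Horner steps 12 → 11, so m(4) = 11.
  α_3 = 1: Horner steps 12 → 1, so m(1) = 1.
  α_4 = 6: Horner steps 12 → 9, so m(6) = 9.
  α_5 = 5: Horner steps 12 → 10, so m(5) = 10.
Codeword c = [12, 11, 1, 9, 10] ∈ F_13^5.


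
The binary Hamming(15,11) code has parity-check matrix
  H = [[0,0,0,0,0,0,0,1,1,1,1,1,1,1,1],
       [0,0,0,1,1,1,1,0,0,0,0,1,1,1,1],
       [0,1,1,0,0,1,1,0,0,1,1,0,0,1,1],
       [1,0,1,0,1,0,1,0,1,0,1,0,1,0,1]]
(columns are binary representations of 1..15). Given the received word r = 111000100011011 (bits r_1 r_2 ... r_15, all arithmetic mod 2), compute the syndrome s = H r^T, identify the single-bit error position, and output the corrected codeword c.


s = (0, 0, 0, 1)^T, error position = 1, corrected codeword c = 011000100011011

Compute s = H r^T mod 2 one row at a time:
  s_1 = 0 + 0 + 0 + 1 + 1 + 0 + 1 + 1 = 4 ≡ 0 (mod 2).
  s_2 = 0 + 0 + 0 + 1 + 1 + 0 + 1 + 1 = 4 ≡ 0 (mod 2).
  s_3 = 1 + 1 + 0 + 1 + 0 + 1 + 1 + 1 = 6 ≡ 0 (mod 2).
  s_4 = 1 + 1 + 0 + 1 + 0 + 1 + 0 + 1 = 5 ≡ 1 (mod 2).
s = (0, 0, 0, 1)^T — this equals column 1 of H (binary 0001), so error is at position 1.
Correct: flip bit 1 of r = 111000100011011 to get c = 011000100011011.


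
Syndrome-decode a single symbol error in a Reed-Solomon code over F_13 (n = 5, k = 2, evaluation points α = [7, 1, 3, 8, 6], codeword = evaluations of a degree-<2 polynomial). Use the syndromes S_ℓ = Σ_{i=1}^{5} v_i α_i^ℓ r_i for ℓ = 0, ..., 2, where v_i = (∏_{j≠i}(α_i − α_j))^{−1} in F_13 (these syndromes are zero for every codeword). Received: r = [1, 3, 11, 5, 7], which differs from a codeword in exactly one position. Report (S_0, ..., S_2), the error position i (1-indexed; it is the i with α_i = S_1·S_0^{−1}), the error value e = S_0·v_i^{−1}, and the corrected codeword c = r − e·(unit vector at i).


S = (9, 2, 12), error at position 5, error magnitude e = 10, c = [1, 3, 11, 5, 10].

Step 1: column multipliers v_i = (∏_{j≠i}(α_i − α_j))^{−1} mod 13.
  i = 1 (α = 7): (7−1)(7−3)(7−8)(7−6) = 6·4·(−1)·1 = −24 ≡ 2, so v_1 = 2^{−1} = 7 (mod 13).
  i = 2 (α = 1): (1−7)(1−3)(1−8)(1−6) = (−6)·(−2)·(−7)·(−5) = 420 ≡ 4, so v_2 = 4^{−1} = 10 (mod 13).
  i = 3 (α = 3): (3−7)(3−1)(3−8)(3−6) = (−4)·2·(−5)·(−3) = −120 ≡ 10, so v_3 = 10^{−1} = 4 (mod 13).
  i = 4 (α = 8): (8−7)(8−1)(8−3)(8−6) = 1·7·5·2 = 70 ≡ 5, so v_4 = 5^{−1} = 8 (mod 13).
  i = 5 (α = 6): (6−7)(6−1)(6−3)(6−8) = (−1)·5·3·(−2) = 30 ≡ 4, so v_5 = 4^{−1} = 10 (mod 13).
  v = [7, 10, 4, 8, 10].
Step 2: syndromes of r = [1, 3, 11, 5, 7] (all sums mod 13).
  S_0 = Σ v_i r_i = 7·1 + 10·3 + 4·11 + 8·5 + 10·7 = 191 ≡ 9.
  S_1 = Σ v_i α_i r_i = 7·7·1 + 10·1·3 + 4·3·11 + 8·8·5 + 10·6·7 = 951 ≡ 2.
  α_i^2 mod 13 = [10, 1, 9, 12, 10].
  S_2 = Σ v_i α_i^2 r_i = 7·10·1 + 10·1·3 + 4·9·11 + 8·12·5 + 10·10·7 = 1676 ≡ 12.
  S = (9, 2, 12) ≠ 0, so r is not a codeword (an error is present).
Step 3: locate the error. For a single error e at position i, S_ℓ = v_i·e·α_i^ℓ, so α_err = S_1/S_0.
  S_0^{−1} = 9^{−1} = 3 (mod 13), so α_err = 2·3 = 6 ≡ 6 = α_5. Error position i = 5.
  Consistency check: S_2/S_1 = 12·7 = 84 ≡ 6 = α_err ✓ (single-error assumption holds).
Step 4: error magnitude e = S_0/v_5 = S_0·∏_{j≠5}(α_5 − α_j) = 9·4 = 36 ≡ 10 (mod 13).
Step 5: correct position 5: c_5 = r_5 − e = 7 − 10 ≡ 10 (mod 13). Hence c = [1, 3, 11, 5, 10].
  Check: interpolating c through the α_i gives m(x) = 12 + 4·x (degree < 2) with m(α_i) = c_i for every i, so c is indeed a codeword.


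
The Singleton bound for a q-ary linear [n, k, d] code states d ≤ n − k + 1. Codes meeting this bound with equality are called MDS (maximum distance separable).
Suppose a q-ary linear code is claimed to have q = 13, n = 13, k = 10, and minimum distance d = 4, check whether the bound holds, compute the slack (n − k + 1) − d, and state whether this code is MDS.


Singleton RHS = n − k + 1 = 4, slack = 0, bound satisfied, MDS.

Singleton bound: d ≤ n − k + 1.
Here n = 13, k = 10, so n − k + 1 = 4.
Given d = 4, check d ≤ 4: YES.
Slack = (n − k + 1) − d = 0.
The code is MDS (slack = 0).
Description: the claimed parameters are [13, 10, 4]_13; such a code would be MDS (meets Singleton bound).


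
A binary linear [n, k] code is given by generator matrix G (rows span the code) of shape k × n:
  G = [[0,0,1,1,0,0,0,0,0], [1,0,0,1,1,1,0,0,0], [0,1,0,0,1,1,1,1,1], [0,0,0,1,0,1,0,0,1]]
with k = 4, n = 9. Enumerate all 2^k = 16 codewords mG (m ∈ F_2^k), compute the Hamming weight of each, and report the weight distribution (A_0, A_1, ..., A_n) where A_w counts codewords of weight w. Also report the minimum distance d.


Weight distribution: A_0 = 1, A_2 = 1, A_3 = 3, A_4 = 2, A_5 = 4, A_6 = 3, A_7 = 1, A_8 = 1. Minimum distance d = 2.

Enumerate all 2^4 = 16 messages m ∈ F_2^4.
For each, compute codeword c = mG in F_2^9, then tally its weight.
  m = 0000 → c = 000000000, weight = 0.
  m = 1000 → c = 001100000, weight = 2.
  m = 0100 → c = 100111000, weight = 4.
  m = 1100 → c = 101011000, weight = 4.
  m = 0010 → c = 010011111, weight = 6.
  m = 1010 → c = 011111111, weight = 8.
  m = 0110 → c = 110100111, weight = 6.
  m = 1110 → c = 111000111, weight = 6.
  m = 0001 → c = 000101001, weight = 3.
  m = 1001 → c = 001001001, weight = 3.
  m = 0101 → c = 100010001, weight = 3.
  m = 1101 → c = 101110001, weight = 5.
  m = 0011 → c = 010110110, weight = 5.
  m = 1011 → c = 011010110, weight = 5.
  m = 0111 → c = 110001110, weight = 5.
  m = 1111 → c = 111101110, weight = 7.
Tally weights:
  weight 0: 1 codewords.
  weight 2: 1 codewords.
  weight 3: 3 codewords.
  weight 4: 2 codewords.
  weight 5: 4 codewords.
  weight 6: 3 codewords.
  weight 7: 1 codewords.
  weight 8: 1 codewords.
Minimum distance d = smallest w > 0 with A_w > 0 = 2.
Sanity: Σ A_w = 16 = 2^4 = 16 ✓.


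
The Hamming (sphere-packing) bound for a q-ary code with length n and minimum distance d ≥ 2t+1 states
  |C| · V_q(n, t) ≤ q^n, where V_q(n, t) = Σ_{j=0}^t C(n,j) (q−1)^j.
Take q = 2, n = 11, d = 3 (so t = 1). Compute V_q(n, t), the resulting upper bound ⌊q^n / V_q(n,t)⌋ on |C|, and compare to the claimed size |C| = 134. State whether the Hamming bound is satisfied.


V_q(n, t) = 12, q^n = 2048, Hamming bound = 170, |C| = 134 ≤ bound (satisfied).

Step 1: Compute V_q(n, t) = Σ_{j=0}^1 C(n, j) (q−1)^j.
  j = 0: C(11,0)·(1)^0 = 1·1 = 1.
  j = 1: C(11,1)·(1)^1 = 11·1 = 11.
  V_q(n, t) = 1 + 11 = 12.
Step 2: q^n = 2^11 = 2048.
Step 3: Hamming bound ⌊q^n / V_q(n,t)⌋ = ⌊2048/12⌋ = 170.
Step 4: Compare |C| = 134 to 170: satisfied.
The claimed |C| lies below the Hamming bound.


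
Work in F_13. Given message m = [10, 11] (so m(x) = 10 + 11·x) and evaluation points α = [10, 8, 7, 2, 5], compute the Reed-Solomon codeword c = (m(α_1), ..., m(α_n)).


c = [3, 7, 9, 6, 0]

Message polynomial: m(x) = 10 + 11·x (mod 13).
For each evaluation point α_i, compute m(α_i) mod 13:
  α_1 = 10: Horner steps 11 → 3, so m(10) = 3.
  α_2 = 8: Horner steps 11 → 7, so m(8) = 7.
  α_3 = 7: Horner steps 11 → 9, so m(7) = 9.
  α_4 = 2: Horner steps 11 → 6, so m(2) = 6.
  α_5 = 5: Horner steps 11 → 0, so m(5) = 0.
Codeword c = [3, 7, 9, 6, 0] ∈ F_13^5.


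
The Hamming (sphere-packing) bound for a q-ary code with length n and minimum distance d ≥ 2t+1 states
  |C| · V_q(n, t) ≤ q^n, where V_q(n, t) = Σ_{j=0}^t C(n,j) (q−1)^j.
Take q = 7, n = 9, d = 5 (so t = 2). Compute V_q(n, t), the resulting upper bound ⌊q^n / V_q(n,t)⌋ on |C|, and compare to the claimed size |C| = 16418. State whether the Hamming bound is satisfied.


V_q(n, t) = 1351, q^n = 40353607, Hamming bound = 29869, |C| = 16418 ≤ bound (satisfied).

Step 1: Compute V_q(n, t) = Σ_{j=0}^2 C(n, j) (q−1)^j.
  j = 0: C(9,0)·(6)^0 = 1·1 = 1.
  j = 1: C(9,1)·(6)^1 = 9·6 = 54.
  j = 2: C(9,2)·(6)^2 = 36·36 = 1296.
  V_q(n, t) = 1 + 54 + 1296 = 1351.
Step 2: q^n = 7^9 = 40353607.
Step 3: Hamming bound ⌊q^n / V_q(n,t)⌋ = ⌊40353607/1351⌋ = 29869.
Step 4: Compare |C| = 16418 to 29869: satisfied.
The claimed |C| lies below the Hamming bound.


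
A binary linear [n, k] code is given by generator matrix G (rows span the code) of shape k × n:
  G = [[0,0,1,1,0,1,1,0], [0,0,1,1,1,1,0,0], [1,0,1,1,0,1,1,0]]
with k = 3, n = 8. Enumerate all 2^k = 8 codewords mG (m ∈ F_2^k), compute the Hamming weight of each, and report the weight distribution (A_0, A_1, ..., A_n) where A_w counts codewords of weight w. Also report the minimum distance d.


Weight distribution: A_0 = 1, A_1 = 1, A_2 = 1, A_3 = 1, A_4 = 2, A_5 = 2. Minimum distance d = 1.

Enumerate all 2^3 = 8 messages m ∈ F_2^3.
For each, compute codeword c = mG in F_2^8, then tally its weight.
  m = 000 → c = 00000000, weight = 0.
  m = 100 → c = 00110110, weight = 4.
  m = 010 → c = 00111100, weight = 4.
  m = 110 → c = 00001010, weight = 2.
  m = 001 → c = 10110110, weight = 5.
  m = 101 → c = 10000000, weight = 1.
  m = 011 → c = 10001010, weight = 3.
  m = 111 → c = 10111100, weight = 5.
Tally weights:
  weight 0: 1 codewords.
  weight 1: 1 codewords.
  weight 2: 1 codewords.
  weight 3: 1 codewords.
  weight 4: 2 codewords.
  weight 5: 2 codewords.
Minimum distance d = smallest w > 0 with A_w > 0 = 1.
Sanity: Σ A_w = 8 = 2^3 = 8 ✓.


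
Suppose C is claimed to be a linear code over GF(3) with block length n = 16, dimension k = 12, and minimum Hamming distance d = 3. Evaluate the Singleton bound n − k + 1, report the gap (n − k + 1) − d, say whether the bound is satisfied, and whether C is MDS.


Singleton RHS = n − k + 1 = 5, slack = 2, bound satisfied, not MDS.

Singleton bound: d ≤ n − k + 1.
Here n = 16, k = 12, so n − k + 1 = 5.
Given d = 3, check d ≤ 5: YES.
Slack = (n − k + 1) − d = 2.
The code is NOT MDS (slack = 2 > 0).
Description: the claimed parameters are [16, 12, 3]_3; such a code would be non-MDS.


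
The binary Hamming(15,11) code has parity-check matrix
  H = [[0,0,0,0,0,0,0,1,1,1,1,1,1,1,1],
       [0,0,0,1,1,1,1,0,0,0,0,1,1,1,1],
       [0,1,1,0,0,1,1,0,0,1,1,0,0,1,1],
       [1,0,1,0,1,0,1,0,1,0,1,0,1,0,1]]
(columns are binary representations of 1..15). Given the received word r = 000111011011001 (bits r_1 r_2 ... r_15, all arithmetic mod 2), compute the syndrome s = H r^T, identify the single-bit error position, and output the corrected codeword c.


s = (1, 1, 1, 0)^T, error position = 14, corrected codeword c = 000111011011011

Compute s = H r^T mod 2 one row at a time:
  s_1 = 1 + 1 + 0 + 1 + 1 + 0 + 0 + 1 = 5 ≡ 1 (mod 2).
  s_2 = 1 + 1 + 1 + 0 + 1 + 0 + 0 + 1 = 5 ≡ 1 (mod 2).
  s_3 = 0 + 0 + 1 + 0 + 0 + 1 + 0 + 1 = 3 ≡ 1 (mod 2).
  s_4 = 0 + 0 + 1 + 0 + 1 + 1 + 0 + 1 = 4 ≡ 0 (mod 2).
s = (1, 1, 1, 0)^T — this equals column 14 of H (binary 1110), so error is at position 14.
Correct: flip bit 14 of r = 000111011011001 to get c = 000111011011011.


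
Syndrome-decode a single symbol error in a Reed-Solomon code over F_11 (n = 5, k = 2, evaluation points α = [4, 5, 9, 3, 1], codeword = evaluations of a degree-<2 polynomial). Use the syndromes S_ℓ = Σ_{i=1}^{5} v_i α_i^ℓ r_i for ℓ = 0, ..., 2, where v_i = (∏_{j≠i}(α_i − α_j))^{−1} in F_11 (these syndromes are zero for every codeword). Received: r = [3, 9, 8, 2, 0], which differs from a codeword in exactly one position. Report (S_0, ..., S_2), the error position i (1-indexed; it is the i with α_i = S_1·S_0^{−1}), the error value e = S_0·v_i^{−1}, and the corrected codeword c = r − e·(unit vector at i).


S = (5, 3, 4), error at position 2, error magnitude e = 5, c = [3, 4, 8, 2, 0].

Step 1: column multipliers v_i = (∏_{j≠i}(α_i − α_j))^{−1} mod 11.
  i = 1 (α = 4): (4−5)(4−9)(4−3)(4−1) = (−1)·(−5)·1·3 = 15 ≡ 4, so v_1 = 4^{−1} = 3 (mod 11).
  i = 2 (α = 5): (5−4)(5−9)(5−3)(5−1) = 1·(−4)·2·4 = −32 ≡ 1, so v_2 = 1^{−1} = 1 (mod 11).
  i = 3 (α = 9): (9−4)(9−5)(9−3)(9−1) = 5·4·6·8 = 960 ≡ 3, so v_3 = 3^{−1} = 4 (mod 11).
  i = 4 (α = 3): (3−4)(3−5)(3−9)(3−1) = (−1)·(−2)·(−6)·2 = −24 ≡ 9, so v_4 = 9^{−1} = 5 (mod 11).
  i = 5 (α = 1): (1−4)(1−5)(1−9)(1−3) = (−3)·(−4)·(−8)·(−2) = 192 ≡ 5, so v_5 = 5^{−1} = 9 (mod 11).
  v = [3, 1, 4, 5, 9].
Step 2: syndromes of r = [3, 9, 8, 2, 0] (all sums mod 11).
  S_0 = Σ v_i r_i = 3·3 + 1·9 + 4·8 + 5·2 + 9·0 = 60 ≡ 5.
  S_1 = Σ v_i α_i r_i = 3·4·3 + 1·5·9 + 4·9·8 + 5·3·2 + 9·1·0 = 399 ≡ 3.
  α_i^2 mod 11 = [5, 3, 4, 9, 1].
  S_2 = Σ v_i α_i^2 r_i = 3·5·3 + 1·3·9 + 4·4·8 + 5·9·2 + 9·1·0 = 290 ≡ 4.
  S = (5, 3, 4) ≠ 0, so r is not a codeword (an error is present).
Step 3: locate the error. For a single error e at position i, S_ℓ = v_i·e·α_i^ℓ, so α_err = S_1/S_0.
  S_0^{−1} = 5^{−1} = 9 (mod 11), so α_err = 3·9 = 27 ≡ 5 = α_2. Error position i = 2.
  Consistency check: S_2/S_1 = 4·4 = 16 ≡ 5 = α_err ✓ (single-error assumption holds).
Step 4: error magnitude e = S_0/v_2 = S_0·∏_{j≠2}(α_2 − α_j) = 5·1 = 5 ≡ 5 (mod 11).
Step 5: correct position 2: c_2 = r_2 − e = 9 − 5 ≡ 4 (mod 11). Hence c = [3, 4, 8, 2, 0].
  Check: interpolating c through the α_i gives m(x) = 10 + 1·x (degree < 2) with m(α_i) = c_i for every i, so c is indeed a codeword.


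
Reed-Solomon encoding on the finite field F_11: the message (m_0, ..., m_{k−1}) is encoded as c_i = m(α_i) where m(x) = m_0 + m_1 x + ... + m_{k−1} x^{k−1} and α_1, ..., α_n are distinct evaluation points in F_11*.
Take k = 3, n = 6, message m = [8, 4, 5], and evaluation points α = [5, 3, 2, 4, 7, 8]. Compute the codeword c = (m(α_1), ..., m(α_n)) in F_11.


c = [10, 10, 3, 5, 6, 8]

Message polynomial: m(x) = 8 + 4·x + 5·x^2 (mod 11).
For each evaluation point α_i, compute m(α_i) mod 11:
  α_1 = 5: Horner steps 5 → 7 → 10, so m(5) = 10.
  α_2 = 3: Horner steps 5 → 8 → 10, so m(3) = 10.
  α_3 = 2: Horner steps 5 → 3 → 3, so m(2) = 3.
  α_4 = 4: Horner steps 5 → 2 → 5, so m(4) = 5.
  α_5 = 7: Horner steps 5 → 6 → 6, so m(7) = 6.
  α_6 = 8: Horner steps 5 → 0 → 8, so m(8) = 8.
Codeword c = [10, 10, 3, 5, 6, 8] ∈ F_11^6.


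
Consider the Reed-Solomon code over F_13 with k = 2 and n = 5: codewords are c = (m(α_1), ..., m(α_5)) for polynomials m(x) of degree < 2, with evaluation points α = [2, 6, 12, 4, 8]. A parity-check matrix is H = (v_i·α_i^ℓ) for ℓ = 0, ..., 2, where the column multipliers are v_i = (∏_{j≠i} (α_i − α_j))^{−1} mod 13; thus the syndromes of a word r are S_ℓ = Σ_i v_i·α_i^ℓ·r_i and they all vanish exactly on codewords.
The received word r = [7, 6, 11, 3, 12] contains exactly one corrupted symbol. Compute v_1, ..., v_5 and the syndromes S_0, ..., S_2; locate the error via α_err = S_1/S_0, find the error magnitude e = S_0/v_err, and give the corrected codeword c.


S = (8, 6, 11), error at position 4, error magnitude e = 3, c = [7, 6, 11, 0, 12].

Step 1: column multipliers v_i = (∏_{j≠i}(α_i − α_j))^{−1} mod 13.
  i = 1 (α = 2): (2−6)(2−12)(2−4)(2−8) = (−4)·(−10)·(−2)·(−6) = 480 ≡ 12, so v_1 = 12^{−1} = 12 (mod 13).
  i = 2 (α = 6): (6−2)(6−12)(6−4)(6−8) = 4·(−6)·2·(−2) = 96 ≡ 5, so v_2 = 5^{−1} = 8 (mod 13).
  i = 3 (α = 12): (12−2)(12−6)(12−4)(12−8) = 10·6·8·4 = 1920 ≡ 9, so v_3 = 9^{−1} = 3 (mod 13).
  i = 4 (α = 4): (4−2)(4−6)(4−12)(4−8) = 2·(−2)·(−8)·(−4) = −128 ≡ 2, so v_4 = 2^{−1} = 7 (mod 13).
  i = 5 (α = 8): (8−2)(8−6)(8−12)(8−4) = 6·2·(−4)·4 = −192 ≡ 3, so v_5 = 3^{−1} = 9 (mod 13).
  v = [12, 8, 3, 7, 9].
Step 2: syndromes of r = [7, 6, 11, 3, 12] (all sums mod 13).
  S_0 = Σ v_i r_i = 12·7 + 8·6 + 3·11 + 7·3 + 9·12 = 294 ≡ 8.
  S_1 = Σ v_i α_i r_i = 12·2·7 + 8·6·6 + 3·12·11 + 7·4·3 + 9·8·12 = 1800 ≡ 6.
  α_i^2 mod 13 = [4, 10, 1, 3, 12].
  S_2 = Σ v_i α_i^2 r_i = 12·4·7 + 8·10·6 + 3·1·11 + 7·3·3 + 9·12·12 = 2208 ≡ 11.
  S = (8, 6, 11) ≠ 0, so r is not a codeword (an error is present).
Step 3: locate the error. For a single error e at position i, S_ℓ = v_i·e·α_i^ℓ, so α_err = S_1/S_0.
  S_0^{−1} = 8^{−1} = 5 (mod 13), so α_err = 6·5 = 30 ≡ 4 = α_4. Error position i = 4.
  Consistency check: S_2/S_1 = 11·11 = 121 ≡ 4 = α_err ✓ (single-error assumption holds).
Step 4: error magnitude e = S_0/v_4 = S_0·∏_{j≠4}(α_4 − α_j) = 8·2 = 16 ≡ 3 (mod 13).
Step 5: correct position 4: c_4 = r_4 − e = 3 − 3 ≡ 0 (mod 13). Hence c = [7, 6, 11, 0, 12].
  Check: interpolating c through the α_i gives m(x) = 1 + 3·x (degree < 2) with m(α_i) = c_i for every i, so c is indeed a codeword.
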